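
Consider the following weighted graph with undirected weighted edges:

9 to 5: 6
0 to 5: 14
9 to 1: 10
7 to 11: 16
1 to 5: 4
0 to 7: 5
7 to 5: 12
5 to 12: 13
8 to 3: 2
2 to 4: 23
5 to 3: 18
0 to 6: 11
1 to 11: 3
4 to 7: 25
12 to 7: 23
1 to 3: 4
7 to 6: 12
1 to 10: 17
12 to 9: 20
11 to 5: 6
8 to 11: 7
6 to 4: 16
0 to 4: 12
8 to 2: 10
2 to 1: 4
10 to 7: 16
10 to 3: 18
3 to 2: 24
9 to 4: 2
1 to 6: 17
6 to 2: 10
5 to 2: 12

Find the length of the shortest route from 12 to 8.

Settle nodes by increasing distance from 12:
12: 0
5: 13  (via 12)
1: 17  (via 5)
9: 19  (via 5)
11: 19  (via 5)
2: 21  (via 1)
3: 21  (via 1)
4: 21  (via 9)
7: 23  (via 12)
8: 23  (via 3)
Shortest route: 12 → 5 → 1 → 3 → 8 = 23.

23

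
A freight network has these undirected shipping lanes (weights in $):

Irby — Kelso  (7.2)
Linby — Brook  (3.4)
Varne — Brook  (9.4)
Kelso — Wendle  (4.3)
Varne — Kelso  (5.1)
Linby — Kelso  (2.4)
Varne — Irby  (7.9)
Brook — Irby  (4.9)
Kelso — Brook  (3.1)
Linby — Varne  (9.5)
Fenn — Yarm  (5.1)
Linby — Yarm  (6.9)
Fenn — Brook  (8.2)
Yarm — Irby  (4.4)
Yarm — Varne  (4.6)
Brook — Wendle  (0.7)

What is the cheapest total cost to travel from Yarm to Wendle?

$10

Compare a few routes:
Yarm - Irby - Brook - Wendle: 4.4+4.9+0.7 = 10
Yarm - Linby - Kelso - Brook - Wendle: 6.9+2.4+3.1+0.7 = 13.1
Yarm - Linby - Brook - Wendle: 6.9+3.4+0.7 = 11
The minimum is $10 via Yarm - Irby - Brook - Wendle.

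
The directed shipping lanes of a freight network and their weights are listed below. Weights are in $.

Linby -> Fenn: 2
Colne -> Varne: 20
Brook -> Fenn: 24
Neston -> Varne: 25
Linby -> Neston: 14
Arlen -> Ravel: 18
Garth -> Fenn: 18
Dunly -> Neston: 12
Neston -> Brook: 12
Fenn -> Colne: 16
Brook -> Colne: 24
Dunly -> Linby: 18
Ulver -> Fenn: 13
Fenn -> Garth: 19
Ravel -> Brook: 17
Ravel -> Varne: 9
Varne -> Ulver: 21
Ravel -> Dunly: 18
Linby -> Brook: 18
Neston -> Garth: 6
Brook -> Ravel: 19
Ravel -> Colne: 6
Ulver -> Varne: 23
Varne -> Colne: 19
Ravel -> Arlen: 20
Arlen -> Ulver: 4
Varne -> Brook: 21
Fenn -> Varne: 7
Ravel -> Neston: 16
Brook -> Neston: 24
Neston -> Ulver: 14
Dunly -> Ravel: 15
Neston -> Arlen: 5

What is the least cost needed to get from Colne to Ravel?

$60

Compare a few routes:
Colne–Varne–Brook–Ravel: 20+21+19 = 60
Colne–Varne–Brook–Neston–Arlen–Ravel: 20+21+24+5+18 = 88
The minimum is $60 via Colne–Varne–Brook–Ravel.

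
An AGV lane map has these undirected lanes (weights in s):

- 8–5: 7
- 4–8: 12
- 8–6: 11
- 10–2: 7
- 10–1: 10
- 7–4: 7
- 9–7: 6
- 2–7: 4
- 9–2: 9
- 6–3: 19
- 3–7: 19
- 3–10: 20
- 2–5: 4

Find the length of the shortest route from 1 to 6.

39 s

Enumerating some paths:
1 - 10 - 2 - 5 - 8 - 6: 10+7+4+7+11 = 39
1 - 10 - 3 - 6: 10+20+19 = 49
1 - 10 - 2 - 7 - 4 - 8 - 6: 10+7+4+7+12+11 = 51
The minimum is 39 s via 1 - 10 - 2 - 5 - 8 - 6.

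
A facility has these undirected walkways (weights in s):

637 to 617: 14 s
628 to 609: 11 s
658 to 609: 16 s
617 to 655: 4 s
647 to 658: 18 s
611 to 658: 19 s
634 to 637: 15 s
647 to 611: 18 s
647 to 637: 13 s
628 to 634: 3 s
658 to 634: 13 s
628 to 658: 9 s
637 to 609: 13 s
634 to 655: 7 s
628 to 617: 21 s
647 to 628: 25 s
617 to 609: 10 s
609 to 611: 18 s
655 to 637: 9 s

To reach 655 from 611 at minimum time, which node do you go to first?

609

Candidate routes:
611 - 658 - 628 - 634 - 655: 19+9+3+7 = 38
611 - 658 - 634 - 655: 19+13+7 = 39
611 - 609 - 617 - 655: 18+10+4 = 32
Cheapest is 611 - 609 - 617 - 655 at 32 s.
So from 611 the first move is to 609.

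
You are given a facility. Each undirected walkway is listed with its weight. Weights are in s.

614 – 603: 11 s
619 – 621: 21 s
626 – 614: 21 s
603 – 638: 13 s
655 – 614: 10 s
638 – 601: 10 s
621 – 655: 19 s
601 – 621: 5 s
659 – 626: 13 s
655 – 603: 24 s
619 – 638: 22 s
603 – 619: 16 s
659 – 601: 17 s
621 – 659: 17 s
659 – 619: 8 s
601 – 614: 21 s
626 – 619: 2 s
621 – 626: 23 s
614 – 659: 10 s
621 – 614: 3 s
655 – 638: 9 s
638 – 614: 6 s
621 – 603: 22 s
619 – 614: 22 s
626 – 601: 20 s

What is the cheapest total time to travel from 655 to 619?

Shortest distances from 655:
655: 0
638: 9  (via 655)
614: 10  (via 655)
621: 13  (via 614)
601: 18  (via 621)
659: 20  (via 614)
603: 21  (via 614)
619: 28  (via 659)
Shortest route: 655–614–659–619 = 28 s.

28 s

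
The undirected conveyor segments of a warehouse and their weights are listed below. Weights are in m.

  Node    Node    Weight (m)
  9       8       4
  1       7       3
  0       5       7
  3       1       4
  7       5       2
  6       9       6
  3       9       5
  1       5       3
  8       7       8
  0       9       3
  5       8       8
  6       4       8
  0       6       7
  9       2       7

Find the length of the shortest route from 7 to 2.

19 m

Candidate routes:
7 - 5 - 8 - 9 - 2: 2+8+4+7 = 21
7 - 1 - 5 - 0 - 9 - 2: 3+3+7+3+7 = 23
7 - 5 - 1 - 3 - 9 - 2: 2+3+4+5+7 = 21
7 - 1 - 3 - 9 - 2: 3+4+5+7 = 19
The minimum is 19 m via 7 - 1 - 3 - 9 - 2.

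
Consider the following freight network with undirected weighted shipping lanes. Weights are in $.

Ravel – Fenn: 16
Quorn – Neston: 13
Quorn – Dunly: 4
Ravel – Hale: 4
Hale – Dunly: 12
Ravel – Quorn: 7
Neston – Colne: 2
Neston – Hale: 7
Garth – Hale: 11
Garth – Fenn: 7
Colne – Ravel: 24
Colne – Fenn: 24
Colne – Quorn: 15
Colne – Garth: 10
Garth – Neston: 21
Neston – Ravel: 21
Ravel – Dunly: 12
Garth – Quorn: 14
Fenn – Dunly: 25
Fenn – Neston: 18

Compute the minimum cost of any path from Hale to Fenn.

$18

Enumerating some paths:
Hale–Ravel–Fenn: 4+16 = 20
Hale–Garth–Fenn: 11+7 = 18
The minimum is $18 via Hale–Garth–Fenn.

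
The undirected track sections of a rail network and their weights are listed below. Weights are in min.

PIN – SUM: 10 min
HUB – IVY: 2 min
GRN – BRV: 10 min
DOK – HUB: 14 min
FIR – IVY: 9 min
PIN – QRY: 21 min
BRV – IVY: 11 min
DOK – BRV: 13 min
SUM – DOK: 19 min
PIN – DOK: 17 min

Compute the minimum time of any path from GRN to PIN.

Shortest distances from GRN:
GRN: 0
BRV: 10  (via GRN)
IVY: 21  (via BRV)
DOK: 23  (via BRV)
HUB: 23  (via IVY)
FIR: 30  (via IVY)
PIN: 40  (via DOK)
Shortest route: GRN → BRV → DOK → PIN = 40 min.

40 min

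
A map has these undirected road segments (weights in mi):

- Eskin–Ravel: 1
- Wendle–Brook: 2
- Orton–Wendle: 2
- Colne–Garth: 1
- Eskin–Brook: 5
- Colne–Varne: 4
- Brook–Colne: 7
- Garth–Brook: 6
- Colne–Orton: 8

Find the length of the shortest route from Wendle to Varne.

13 mi

Candidate routes:
Wendle - Orton - Colne - Varne: 2+8+4 = 14
Wendle - Brook - Colne - Varne: 2+7+4 = 13
The minimum is 13 mi via Wendle - Brook - Colne - Varne.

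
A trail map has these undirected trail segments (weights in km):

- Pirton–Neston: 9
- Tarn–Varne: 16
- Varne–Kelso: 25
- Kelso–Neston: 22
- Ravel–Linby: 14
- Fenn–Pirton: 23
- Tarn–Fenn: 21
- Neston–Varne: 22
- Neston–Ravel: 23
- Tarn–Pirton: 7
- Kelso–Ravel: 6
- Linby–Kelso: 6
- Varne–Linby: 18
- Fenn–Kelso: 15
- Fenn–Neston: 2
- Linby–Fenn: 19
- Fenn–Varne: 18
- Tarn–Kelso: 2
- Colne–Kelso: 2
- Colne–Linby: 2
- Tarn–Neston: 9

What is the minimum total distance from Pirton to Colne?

Running Dijkstra from Pirton:
Pirton: 0
Tarn: 7  (via Pirton)
Kelso: 9  (via Tarn)
Neston: 9  (via Pirton)
Colne: 11  (via Kelso)
Shortest route: Pirton → Tarn → Kelso → Colne = 11 km.

11 km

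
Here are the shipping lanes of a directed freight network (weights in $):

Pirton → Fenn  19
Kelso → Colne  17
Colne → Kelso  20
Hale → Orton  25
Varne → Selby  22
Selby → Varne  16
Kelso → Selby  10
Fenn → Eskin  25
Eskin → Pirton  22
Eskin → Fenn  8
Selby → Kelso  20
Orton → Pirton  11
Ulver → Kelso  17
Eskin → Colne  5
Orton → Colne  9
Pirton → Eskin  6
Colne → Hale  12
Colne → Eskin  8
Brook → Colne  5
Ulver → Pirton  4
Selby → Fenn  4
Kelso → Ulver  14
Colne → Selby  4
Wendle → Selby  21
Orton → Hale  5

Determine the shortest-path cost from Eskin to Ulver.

Settle nodes by increasing distance from Eskin:
Eskin: 0
Colne: 5  (via Eskin)
Fenn: 8  (via Eskin)
Selby: 9  (via Colne)
Hale: 17  (via Colne)
Pirton: 22  (via Eskin)
Kelso: 25  (via Colne)
Varne: 25  (via Selby)
Ulver: 39  (via Kelso)
Shortest route: Eskin–Colne–Kelso–Ulver = $39.

$39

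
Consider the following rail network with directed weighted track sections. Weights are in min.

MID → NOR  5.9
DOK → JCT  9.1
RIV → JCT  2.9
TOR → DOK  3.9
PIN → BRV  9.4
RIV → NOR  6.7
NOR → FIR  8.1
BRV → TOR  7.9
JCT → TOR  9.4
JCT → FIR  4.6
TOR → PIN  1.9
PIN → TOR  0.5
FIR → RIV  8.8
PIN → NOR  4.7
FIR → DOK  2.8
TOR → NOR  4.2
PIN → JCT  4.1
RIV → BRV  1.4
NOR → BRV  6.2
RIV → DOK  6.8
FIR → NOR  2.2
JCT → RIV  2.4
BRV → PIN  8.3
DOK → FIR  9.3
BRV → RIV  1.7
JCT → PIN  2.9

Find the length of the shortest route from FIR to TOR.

15.1 min

Candidate routes:
FIR–DOK–JCT–PIN–TOR: 2.8+9.1+2.9+0.5 = 15.3
FIR–RIV–JCT–PIN–TOR: 8.8+2.9+2.9+0.5 = 15.1
FIR–NOR–BRV–TOR: 2.2+6.2+7.9 = 16.3
The minimum is 15.1 min via FIR–RIV–JCT–PIN–TOR.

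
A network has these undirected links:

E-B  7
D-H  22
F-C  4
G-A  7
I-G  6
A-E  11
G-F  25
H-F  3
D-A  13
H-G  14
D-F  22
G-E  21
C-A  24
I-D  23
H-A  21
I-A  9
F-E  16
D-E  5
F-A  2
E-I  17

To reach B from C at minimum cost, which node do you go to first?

F

Compare a few routes:
C–F–E–B: 4+16+7 = 27
C–F–A–E–B: 4+2+11+7 = 24
Cheapest is C–F–A–E–B at 24.
So from C the first move is to F.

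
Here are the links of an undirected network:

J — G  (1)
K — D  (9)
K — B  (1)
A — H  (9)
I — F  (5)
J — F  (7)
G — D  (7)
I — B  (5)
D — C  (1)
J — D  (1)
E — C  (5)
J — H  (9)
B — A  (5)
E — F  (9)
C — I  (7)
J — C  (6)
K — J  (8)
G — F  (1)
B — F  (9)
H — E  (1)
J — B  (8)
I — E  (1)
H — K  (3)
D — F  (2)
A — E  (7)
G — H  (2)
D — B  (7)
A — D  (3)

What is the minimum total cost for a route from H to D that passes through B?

11

Best H to B: H → K → B costing 4
Best B to D: B → D costing 7
Total via B: 4 + 7 = 11.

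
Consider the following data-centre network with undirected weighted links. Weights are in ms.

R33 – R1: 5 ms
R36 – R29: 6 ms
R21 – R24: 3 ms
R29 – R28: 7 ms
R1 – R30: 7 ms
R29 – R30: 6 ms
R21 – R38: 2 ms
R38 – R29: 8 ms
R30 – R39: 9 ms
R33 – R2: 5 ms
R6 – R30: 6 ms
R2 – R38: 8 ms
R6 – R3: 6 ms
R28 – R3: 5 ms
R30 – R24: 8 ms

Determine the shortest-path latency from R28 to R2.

Settle nodes by increasing distance from R28:
R28: 0
R3: 5  (via R28)
R29: 7  (via R28)
R6: 11  (via R3)
R36: 13  (via R29)
R30: 13  (via R29)
R38: 15  (via R29)
R21: 17  (via R38)
R24: 20  (via R21)
R1: 20  (via R30)
R39: 22  (via R30)
R2: 23  (via R38)
Shortest route: R28–R29–R38–R2 = 23 ms.

23 ms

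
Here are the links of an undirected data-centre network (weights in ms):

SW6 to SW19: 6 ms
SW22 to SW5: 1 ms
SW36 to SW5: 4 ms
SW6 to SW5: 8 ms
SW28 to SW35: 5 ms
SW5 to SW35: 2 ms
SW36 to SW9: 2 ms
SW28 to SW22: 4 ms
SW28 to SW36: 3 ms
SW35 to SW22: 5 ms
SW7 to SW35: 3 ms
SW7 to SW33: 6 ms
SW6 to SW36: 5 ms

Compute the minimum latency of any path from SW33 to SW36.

Enumerating some paths:
SW33–SW7–SW35–SW22–SW5–SW36: 6+3+5+1+4 = 19
SW33–SW7–SW35–SW28–SW36: 6+3+5+3 = 17
SW33–SW7–SW35–SW5–SW36: 6+3+2+4 = 15
Cheapest is SW33–SW7–SW35–SW5–SW36 at 15 ms.

15 ms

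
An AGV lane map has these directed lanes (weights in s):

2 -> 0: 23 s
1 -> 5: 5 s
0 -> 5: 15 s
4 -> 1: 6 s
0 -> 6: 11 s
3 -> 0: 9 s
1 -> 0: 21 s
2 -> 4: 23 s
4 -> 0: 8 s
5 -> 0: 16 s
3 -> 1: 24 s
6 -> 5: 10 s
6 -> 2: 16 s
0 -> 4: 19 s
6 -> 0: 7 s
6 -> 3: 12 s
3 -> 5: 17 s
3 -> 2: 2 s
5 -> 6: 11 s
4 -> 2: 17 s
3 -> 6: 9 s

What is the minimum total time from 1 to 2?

Compare a few routes:
1 - 5 - 6 - 2: 5+11+16 = 32
1 - 5 - 6 - 3 - 2: 5+11+12+2 = 30
Cheapest is 1 - 5 - 6 - 3 - 2 at 30 s.

30 s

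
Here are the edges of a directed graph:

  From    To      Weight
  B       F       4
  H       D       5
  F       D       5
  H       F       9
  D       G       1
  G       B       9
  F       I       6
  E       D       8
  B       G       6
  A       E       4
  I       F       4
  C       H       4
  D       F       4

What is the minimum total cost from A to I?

22

Enumerating some paths:
A → E → D → F → I: 4+8+4+6 = 22
A → E → D → G → B → F → I: 4+8+1+9+4+6 = 32
The minimum is 22 via A → E → D → F → I.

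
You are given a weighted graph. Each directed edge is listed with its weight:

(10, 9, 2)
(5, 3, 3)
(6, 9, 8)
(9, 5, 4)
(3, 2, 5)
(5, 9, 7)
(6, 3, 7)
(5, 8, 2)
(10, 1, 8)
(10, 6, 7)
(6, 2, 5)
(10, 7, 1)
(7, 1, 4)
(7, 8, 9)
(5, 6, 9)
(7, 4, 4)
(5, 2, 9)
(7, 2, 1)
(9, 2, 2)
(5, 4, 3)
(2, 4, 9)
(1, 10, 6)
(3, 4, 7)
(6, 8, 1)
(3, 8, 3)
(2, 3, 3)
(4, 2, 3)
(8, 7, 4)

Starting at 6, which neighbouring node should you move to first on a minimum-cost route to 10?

8

Enumerating some paths:
6 → 3 → 8 → 7 → 1 → 10: 7+3+4+4+6 = 24
6 → 8 → 7 → 1 → 10: 1+4+4+6 = 15
The minimum is 15 via 6 → 8 → 7 → 1 → 10.
So from 6 the first move is to 8.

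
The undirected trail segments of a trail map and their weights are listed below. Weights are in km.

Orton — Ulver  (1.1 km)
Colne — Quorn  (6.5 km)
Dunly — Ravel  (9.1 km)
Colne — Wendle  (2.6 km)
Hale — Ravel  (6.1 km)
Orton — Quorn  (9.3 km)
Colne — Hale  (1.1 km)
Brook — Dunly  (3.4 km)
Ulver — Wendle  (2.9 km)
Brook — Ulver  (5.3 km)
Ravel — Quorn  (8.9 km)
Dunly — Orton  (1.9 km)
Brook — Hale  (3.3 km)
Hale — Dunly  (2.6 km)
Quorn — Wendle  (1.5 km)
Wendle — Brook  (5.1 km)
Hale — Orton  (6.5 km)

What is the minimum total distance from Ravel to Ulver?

Compare a few routes:
Ravel–Hale–Colne–Wendle–Ulver: 6.1+1.1+2.6+2.9 = 12.7
Ravel–Dunly–Orton–Ulver: 9.1+1.9+1.1 = 12.1
Ravel–Quorn–Wendle–Ulver: 8.9+1.5+2.9 = 13.3
Ravel–Hale–Dunly–Orton–Ulver: 6.1+2.6+1.9+1.1 = 11.7
Cheapest is Ravel–Hale–Dunly–Orton–Ulver at 11.7 km.

11.7 km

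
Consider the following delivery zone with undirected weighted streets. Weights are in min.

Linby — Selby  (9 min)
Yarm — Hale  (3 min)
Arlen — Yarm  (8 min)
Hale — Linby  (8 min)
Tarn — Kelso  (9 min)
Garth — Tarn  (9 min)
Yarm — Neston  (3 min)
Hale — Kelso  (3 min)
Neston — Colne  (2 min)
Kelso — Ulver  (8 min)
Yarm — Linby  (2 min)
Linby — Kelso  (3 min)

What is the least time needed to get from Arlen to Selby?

Settle nodes by increasing distance from Arlen:
Arlen: 0
Yarm: 8  (via Arlen)
Linby: 10  (via Yarm)
Neston: 11  (via Yarm)
Hale: 11  (via Yarm)
Colne: 13  (via Neston)
Kelso: 13  (via Linby)
Selby: 19  (via Linby)
Shortest route: Arlen–Yarm–Linby–Selby = 19 min.

19 min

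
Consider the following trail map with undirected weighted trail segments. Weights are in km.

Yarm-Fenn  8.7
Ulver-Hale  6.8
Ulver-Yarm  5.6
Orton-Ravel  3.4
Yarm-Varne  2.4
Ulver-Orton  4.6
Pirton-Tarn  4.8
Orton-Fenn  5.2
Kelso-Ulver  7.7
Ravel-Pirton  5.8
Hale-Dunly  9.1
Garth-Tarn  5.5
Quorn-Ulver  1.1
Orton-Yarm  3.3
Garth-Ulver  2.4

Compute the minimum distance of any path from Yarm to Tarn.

13.5 km

Compare a few routes:
Yarm - Orton - Ulver - Garth - Tarn: 3.3+4.6+2.4+5.5 = 15.8
Yarm - Orton - Ravel - Pirton - Tarn: 3.3+3.4+5.8+4.8 = 17.3
Yarm - Ulver - Garth - Tarn: 5.6+2.4+5.5 = 13.5
Yarm - Ulver - Orton - Ravel - Pirton - Tarn: 5.6+4.6+3.4+5.8+4.8 = 24.2
The minimum is 13.5 km via Yarm - Ulver - Garth - Tarn.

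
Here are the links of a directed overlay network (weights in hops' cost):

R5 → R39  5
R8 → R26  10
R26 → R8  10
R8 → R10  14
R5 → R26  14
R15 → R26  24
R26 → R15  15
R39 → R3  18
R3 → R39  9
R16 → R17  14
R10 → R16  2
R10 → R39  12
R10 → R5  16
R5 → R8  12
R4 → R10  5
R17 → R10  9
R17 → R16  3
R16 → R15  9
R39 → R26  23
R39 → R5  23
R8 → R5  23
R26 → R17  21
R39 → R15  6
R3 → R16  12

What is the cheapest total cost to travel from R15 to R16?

Compare a few routes:
R15 → R26 → R8 → R10 → R16: 24+10+14+2 = 50
R15 → R26 → R17 → R16: 24+21+3 = 48
The minimum is 48 hops' cost via R15 → R26 → R17 → R16.

48 hops' cost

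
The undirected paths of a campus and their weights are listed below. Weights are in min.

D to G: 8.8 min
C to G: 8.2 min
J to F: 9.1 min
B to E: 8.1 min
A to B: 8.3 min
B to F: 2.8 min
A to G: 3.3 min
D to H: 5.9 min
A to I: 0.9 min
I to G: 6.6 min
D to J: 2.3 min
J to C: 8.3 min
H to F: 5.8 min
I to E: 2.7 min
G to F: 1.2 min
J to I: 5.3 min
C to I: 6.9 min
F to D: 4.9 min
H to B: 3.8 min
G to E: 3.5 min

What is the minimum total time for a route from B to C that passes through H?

Shortest B→H: B–H = 3.8
Best H to C: H–F–G–C costing 15.2
Total via H: 3.8 + 15.2 = 19 min.

19 min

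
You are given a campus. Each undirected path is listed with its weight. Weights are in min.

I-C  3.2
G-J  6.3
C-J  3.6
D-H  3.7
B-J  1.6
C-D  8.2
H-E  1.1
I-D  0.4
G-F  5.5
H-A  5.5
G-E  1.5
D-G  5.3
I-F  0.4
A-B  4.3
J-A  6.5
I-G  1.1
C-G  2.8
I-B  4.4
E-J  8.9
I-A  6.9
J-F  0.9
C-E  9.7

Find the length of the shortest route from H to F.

4.1 min

Running Dijkstra from H:
H: 0
E: 1.1  (via H)
G: 2.6  (via E)
D: 3.7  (via H)
I: 3.7  (via G)
F: 4.1  (via I)
Shortest route: H → E → G → I → F = 4.1 min.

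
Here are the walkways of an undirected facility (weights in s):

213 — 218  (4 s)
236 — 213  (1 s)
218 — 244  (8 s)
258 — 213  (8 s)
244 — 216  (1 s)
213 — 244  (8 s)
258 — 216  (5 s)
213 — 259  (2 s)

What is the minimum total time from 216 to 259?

11 s

Compare a few routes:
216 → 244 → 213 → 259: 1+8+2 = 11
216 → 258 → 213 → 259: 5+8+2 = 15
Cheapest is 216 → 244 → 213 → 259 at 11 s.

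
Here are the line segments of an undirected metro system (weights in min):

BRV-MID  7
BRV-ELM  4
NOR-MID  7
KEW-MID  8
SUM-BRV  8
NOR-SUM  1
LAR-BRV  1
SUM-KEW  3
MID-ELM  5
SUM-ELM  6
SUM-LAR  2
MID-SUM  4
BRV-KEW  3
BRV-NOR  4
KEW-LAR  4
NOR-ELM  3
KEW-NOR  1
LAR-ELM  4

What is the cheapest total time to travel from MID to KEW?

6 min

Running Dijkstra from MID:
MID: 0
SUM: 4  (via MID)
ELM: 5  (via MID)
NOR: 5  (via SUM)
LAR: 6  (via SUM)
KEW: 6  (via NOR)
Shortest route: MID–SUM–NOR–KEW = 6 min.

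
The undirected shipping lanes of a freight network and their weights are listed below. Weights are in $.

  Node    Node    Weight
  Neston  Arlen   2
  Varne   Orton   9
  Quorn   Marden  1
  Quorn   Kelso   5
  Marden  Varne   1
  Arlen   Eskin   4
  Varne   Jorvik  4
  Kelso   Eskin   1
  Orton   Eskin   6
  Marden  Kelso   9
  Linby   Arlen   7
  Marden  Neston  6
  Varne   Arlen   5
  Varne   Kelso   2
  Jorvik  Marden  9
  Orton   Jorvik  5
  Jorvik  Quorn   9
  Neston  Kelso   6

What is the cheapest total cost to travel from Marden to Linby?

$13

Enumerating some paths:
Marden → Varne → Kelso → Eskin → Arlen → Linby: 1+2+1+4+7 = 15
Marden → Neston → Arlen → Linby: 6+2+7 = 15
Marden → Varne → Arlen → Linby: 1+5+7 = 13
The minimum is $13 via Marden → Varne → Arlen → Linby.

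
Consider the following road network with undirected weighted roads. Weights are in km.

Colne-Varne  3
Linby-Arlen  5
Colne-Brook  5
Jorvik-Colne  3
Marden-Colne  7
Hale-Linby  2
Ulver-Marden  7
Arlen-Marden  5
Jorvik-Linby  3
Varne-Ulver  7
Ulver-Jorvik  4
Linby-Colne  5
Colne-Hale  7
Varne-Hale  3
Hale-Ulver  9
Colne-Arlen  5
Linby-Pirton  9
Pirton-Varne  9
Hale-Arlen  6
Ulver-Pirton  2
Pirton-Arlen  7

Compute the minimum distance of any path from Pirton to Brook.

14 km

Enumerating some paths:
Pirton - Ulver - Varne - Colne - Brook: 2+7+3+5 = 17
Pirton - Ulver - Jorvik - Colne - Brook: 2+4+3+5 = 14
Pirton - Varne - Colne - Brook: 9+3+5 = 17
Cheapest is Pirton - Ulver - Jorvik - Colne - Brook at 14 km.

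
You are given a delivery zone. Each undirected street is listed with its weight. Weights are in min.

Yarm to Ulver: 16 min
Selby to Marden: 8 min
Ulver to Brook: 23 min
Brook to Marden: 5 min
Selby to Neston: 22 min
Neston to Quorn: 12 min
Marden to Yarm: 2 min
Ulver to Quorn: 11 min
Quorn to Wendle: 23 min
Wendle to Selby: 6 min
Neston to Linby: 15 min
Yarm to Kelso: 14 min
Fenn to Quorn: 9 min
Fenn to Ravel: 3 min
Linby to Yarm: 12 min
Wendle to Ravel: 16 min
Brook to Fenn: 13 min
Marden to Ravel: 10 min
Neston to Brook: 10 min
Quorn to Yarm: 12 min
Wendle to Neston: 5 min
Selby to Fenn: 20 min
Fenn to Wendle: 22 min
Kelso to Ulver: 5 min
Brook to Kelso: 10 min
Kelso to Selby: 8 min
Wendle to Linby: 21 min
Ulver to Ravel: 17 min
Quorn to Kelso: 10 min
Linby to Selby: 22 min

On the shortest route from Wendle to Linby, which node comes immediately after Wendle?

Neston

Enumerating some paths:
Wendle - Selby - Marden - Yarm - Linby: 6+8+2+12 = 28
Wendle - Linby: 21 = 21
Wendle - Selby - Linby: 6+22 = 28
Wendle - Neston - Linby: 5+15 = 20
The minimum is 20 min via Wendle - Neston - Linby.
So from Wendle the first move is to Neston.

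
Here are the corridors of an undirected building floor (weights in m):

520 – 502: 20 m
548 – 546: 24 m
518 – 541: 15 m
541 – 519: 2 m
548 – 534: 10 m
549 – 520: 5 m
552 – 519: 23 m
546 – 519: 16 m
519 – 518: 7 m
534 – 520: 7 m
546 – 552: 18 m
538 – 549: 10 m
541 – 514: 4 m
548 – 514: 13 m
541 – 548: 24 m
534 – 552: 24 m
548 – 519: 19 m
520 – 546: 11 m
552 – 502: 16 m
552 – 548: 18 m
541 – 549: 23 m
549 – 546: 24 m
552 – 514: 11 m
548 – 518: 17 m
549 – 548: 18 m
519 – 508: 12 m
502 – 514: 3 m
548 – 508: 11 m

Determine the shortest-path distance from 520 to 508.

28 m

Candidate routes:
520 → 546 → 519 → 508: 11+16+12 = 39
520 → 534 → 548 → 508: 7+10+11 = 28
520 → 549 → 548 → 508: 5+18+11 = 34
Cheapest is 520 → 534 → 548 → 508 at 28 m.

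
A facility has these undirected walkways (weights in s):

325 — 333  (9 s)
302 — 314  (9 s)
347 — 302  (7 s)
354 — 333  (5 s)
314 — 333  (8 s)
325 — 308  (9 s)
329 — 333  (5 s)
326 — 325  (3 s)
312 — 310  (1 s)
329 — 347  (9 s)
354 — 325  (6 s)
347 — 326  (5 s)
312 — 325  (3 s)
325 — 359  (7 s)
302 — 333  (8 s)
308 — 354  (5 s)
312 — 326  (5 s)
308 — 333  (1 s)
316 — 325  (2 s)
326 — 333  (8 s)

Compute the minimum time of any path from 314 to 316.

19 s

Candidate routes:
314 - 333 - 325 - 316: 8+9+2 = 19
314 - 333 - 326 - 325 - 316: 8+8+3+2 = 21
314 - 333 - 354 - 325 - 316: 8+5+6+2 = 21
314 - 333 - 308 - 325 - 316: 8+1+9+2 = 20
The minimum is 19 s via 314 - 333 - 325 - 316.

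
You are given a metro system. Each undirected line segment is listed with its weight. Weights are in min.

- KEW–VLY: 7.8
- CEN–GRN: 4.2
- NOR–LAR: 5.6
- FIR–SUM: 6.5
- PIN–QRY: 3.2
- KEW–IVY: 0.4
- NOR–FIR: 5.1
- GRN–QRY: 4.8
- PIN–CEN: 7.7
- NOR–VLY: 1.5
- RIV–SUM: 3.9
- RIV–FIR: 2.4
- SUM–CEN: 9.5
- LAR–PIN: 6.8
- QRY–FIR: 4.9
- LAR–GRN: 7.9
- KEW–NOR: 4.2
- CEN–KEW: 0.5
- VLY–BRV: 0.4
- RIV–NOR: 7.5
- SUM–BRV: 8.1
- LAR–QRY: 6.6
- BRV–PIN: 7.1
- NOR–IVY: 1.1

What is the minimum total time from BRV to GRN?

Compare a few routes:
BRV–VLY–KEW–CEN–GRN: 0.4+7.8+0.5+4.2 = 12.9
BRV–PIN–QRY–GRN: 7.1+3.2+4.8 = 15.1
BRV–VLY–NOR–KEW–CEN–GRN: 0.4+1.5+4.2+0.5+4.2 = 10.8
BRV–VLY–NOR–IVY–KEW–CEN–GRN: 0.4+1.5+1.1+0.4+0.5+4.2 = 8.1
Cheapest is BRV–VLY–NOR–IVY–KEW–CEN–GRN at 8.1 min.

8.1 min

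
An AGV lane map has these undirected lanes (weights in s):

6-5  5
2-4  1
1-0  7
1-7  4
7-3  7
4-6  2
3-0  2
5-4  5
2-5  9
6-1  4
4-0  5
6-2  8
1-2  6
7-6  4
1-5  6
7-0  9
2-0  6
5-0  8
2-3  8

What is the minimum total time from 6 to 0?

Settle nodes by increasing distance from 6:
6: 0
4: 2  (via 6)
2: 3  (via 4)
1: 4  (via 6)
7: 4  (via 6)
5: 5  (via 6)
0: 7  (via 4)
Shortest route: 6–4–0 = 7 s.

7 s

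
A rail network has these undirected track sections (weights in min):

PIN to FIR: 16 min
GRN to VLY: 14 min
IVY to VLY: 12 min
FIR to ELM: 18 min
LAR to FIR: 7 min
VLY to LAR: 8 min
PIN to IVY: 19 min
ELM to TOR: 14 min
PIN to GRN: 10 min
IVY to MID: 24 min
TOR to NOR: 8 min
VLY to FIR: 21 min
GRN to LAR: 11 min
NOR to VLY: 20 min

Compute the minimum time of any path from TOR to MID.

64 min

Shortest distances from TOR:
TOR: 0
NOR: 8  (via TOR)
ELM: 14  (via TOR)
VLY: 28  (via NOR)
FIR: 32  (via ELM)
LAR: 36  (via VLY)
IVY: 40  (via VLY)
GRN: 42  (via VLY)
PIN: 48  (via FIR)
MID: 64  (via IVY)
Shortest route: TOR–NOR–VLY–IVY–MID = 64 min.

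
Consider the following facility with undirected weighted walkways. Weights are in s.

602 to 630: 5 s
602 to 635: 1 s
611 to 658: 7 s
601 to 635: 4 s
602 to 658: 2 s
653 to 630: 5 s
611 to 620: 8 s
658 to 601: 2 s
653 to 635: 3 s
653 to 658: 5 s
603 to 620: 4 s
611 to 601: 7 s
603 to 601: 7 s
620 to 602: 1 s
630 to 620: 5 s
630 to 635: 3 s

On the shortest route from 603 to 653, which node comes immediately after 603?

Enumerating some paths:
603–620–602–658–653: 4+1+2+5 = 12
603–620–602–635–653: 4+1+1+3 = 9
Cheapest is 603–620–602–635–653 at 9 s.
So from 603 the first move is to 620.

620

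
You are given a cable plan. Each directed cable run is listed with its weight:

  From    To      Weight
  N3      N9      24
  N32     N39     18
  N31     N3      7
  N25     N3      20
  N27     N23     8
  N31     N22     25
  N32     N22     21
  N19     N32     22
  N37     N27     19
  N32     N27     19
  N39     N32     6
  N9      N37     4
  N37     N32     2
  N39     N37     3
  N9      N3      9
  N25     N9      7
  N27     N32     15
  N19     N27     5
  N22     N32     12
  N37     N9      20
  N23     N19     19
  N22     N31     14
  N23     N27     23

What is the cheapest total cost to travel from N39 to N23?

Running Dijkstra from N39:
N39: 0
N37: 3  (via N39)
N32: 5  (via N37)
N27: 22  (via N37)
N9: 23  (via N37)
N22: 26  (via N32)
N23: 30  (via N27)
Shortest route: N39 → N37 → N27 → N23 = 30.

30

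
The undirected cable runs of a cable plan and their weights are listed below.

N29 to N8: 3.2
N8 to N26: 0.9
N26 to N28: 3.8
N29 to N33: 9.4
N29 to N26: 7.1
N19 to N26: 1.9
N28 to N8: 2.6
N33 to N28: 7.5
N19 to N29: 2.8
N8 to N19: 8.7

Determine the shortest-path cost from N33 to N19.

Enumerating some paths:
N33–N29–N19: 9.4+2.8 = 12.2
N33–N28–N8–N26–N19: 7.5+2.6+0.9+1.9 = 12.9
N33–N28–N26–N19: 7.5+3.8+1.9 = 13.2
Cheapest is N33–N29–N19 at 12.2.

12.2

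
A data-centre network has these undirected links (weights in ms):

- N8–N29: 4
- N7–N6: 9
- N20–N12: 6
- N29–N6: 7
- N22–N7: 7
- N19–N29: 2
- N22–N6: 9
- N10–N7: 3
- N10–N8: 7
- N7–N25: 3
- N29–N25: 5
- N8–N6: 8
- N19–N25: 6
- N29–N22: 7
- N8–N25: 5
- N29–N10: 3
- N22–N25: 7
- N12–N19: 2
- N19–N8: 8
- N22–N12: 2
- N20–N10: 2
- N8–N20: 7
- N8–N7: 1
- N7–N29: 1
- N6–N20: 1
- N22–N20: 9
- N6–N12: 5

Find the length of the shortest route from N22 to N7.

Settle nodes by increasing distance from N22:
N22: 0
N12: 2  (via N22)
N19: 4  (via N12)
N29: 6  (via N19)
N7: 7  (via N22)
Shortest route: N22 → N7 = 7 ms.

7 ms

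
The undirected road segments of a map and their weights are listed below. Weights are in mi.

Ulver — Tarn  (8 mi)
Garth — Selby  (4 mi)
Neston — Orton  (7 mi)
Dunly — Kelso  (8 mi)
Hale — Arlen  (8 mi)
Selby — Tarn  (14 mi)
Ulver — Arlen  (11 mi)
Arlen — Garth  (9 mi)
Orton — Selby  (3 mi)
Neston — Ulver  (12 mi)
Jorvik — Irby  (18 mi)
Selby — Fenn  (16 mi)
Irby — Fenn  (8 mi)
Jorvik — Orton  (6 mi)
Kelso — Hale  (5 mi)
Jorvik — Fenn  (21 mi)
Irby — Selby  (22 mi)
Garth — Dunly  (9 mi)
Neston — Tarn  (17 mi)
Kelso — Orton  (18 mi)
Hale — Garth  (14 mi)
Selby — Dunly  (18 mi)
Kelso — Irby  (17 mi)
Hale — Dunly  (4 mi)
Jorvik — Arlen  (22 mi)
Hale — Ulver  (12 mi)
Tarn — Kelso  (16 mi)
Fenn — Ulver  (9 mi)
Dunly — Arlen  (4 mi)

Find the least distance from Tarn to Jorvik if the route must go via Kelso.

Shortest Tarn→Kelso: Tarn–Kelso = 16
Best Kelso to Jorvik: Kelso–Orton–Jorvik costing 24
Total via Kelso: 16 + 24 = 40 mi.

40 mi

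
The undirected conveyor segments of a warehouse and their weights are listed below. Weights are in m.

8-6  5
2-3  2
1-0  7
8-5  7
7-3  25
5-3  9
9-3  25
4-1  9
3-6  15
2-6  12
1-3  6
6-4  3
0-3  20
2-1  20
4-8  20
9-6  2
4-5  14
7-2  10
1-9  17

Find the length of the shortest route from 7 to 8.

27 m

Running Dijkstra from 7:
7: 0
2: 10  (via 7)
3: 12  (via 2)
1: 18  (via 3)
5: 21  (via 3)
6: 22  (via 2)
9: 24  (via 6)
0: 25  (via 1)
4: 25  (via 6)
8: 27  (via 6)
Shortest route: 7 → 2 → 6 → 8 = 27 m.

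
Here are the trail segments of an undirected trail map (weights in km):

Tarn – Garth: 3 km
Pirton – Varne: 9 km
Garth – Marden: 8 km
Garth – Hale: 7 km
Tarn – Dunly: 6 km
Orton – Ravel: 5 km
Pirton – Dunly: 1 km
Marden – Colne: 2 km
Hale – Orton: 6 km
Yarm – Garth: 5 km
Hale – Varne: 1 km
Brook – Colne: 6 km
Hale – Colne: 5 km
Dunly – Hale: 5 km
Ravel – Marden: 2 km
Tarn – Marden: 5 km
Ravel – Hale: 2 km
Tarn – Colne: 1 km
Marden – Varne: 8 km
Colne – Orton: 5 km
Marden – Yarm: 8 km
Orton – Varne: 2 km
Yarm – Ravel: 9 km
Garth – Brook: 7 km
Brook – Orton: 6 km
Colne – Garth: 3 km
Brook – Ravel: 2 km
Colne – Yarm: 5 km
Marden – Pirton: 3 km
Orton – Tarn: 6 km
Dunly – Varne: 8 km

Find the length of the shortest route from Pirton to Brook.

Candidate routes:
Pirton → Dunly → Hale → Ravel → Brook: 1+5+2+2 = 10
Pirton → Marden → Ravel → Brook: 3+2+2 = 7
Pirton → Marden → Colne → Brook: 3+2+6 = 11
Pirton → Dunly → Varne → Hale → Ravel → Brook: 1+8+1+2+2 = 14
The minimum is 7 km via Pirton → Marden → Ravel → Brook.

7 km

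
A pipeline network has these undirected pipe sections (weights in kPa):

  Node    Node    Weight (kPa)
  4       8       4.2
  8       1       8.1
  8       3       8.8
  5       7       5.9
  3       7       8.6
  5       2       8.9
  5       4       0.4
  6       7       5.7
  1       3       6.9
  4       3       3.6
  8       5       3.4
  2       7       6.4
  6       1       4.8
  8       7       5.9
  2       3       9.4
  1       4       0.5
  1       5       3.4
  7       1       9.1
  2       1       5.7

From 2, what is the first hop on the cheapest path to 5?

1

Compare a few routes:
2 - 1 - 5: 5.7+3.4 = 9.1
2 - 1 - 4 - 5: 5.7+0.5+0.4 = 6.6
2 - 5: 8.9 = 8.9
Cheapest is 2 - 1 - 4 - 5 at 6.6 kPa.
So from 2 the first move is to 1.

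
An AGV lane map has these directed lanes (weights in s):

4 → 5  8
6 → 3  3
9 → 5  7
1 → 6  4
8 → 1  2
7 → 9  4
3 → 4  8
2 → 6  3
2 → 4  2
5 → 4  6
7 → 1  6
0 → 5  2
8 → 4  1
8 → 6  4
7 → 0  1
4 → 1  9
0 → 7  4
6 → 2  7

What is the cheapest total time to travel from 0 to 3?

17 s

Shortest distances from 0:
0: 0
5: 2  (via 0)
7: 4  (via 0)
4: 8  (via 5)
9: 8  (via 7)
1: 10  (via 7)
6: 14  (via 1)
3: 17  (via 6)
Shortest route: 0 → 7 → 1 → 6 → 3 = 17 s.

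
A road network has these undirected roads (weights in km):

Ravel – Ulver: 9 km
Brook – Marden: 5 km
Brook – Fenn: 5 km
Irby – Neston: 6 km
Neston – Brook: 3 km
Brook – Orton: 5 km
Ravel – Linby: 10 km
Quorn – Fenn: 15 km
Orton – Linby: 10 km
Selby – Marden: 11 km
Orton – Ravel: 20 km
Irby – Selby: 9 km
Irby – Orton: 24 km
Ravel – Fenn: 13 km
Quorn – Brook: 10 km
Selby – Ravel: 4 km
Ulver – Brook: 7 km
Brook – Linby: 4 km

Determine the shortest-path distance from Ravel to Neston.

17 km

Running Dijkstra from Ravel:
Ravel: 0
Selby: 4  (via Ravel)
Ulver: 9  (via Ravel)
Linby: 10  (via Ravel)
Fenn: 13  (via Ravel)
Irby: 13  (via Selby)
Brook: 14  (via Linby)
Marden: 15  (via Selby)
Neston: 17  (via Brook)
Shortest route: Ravel–Linby–Brook–Neston = 17 km.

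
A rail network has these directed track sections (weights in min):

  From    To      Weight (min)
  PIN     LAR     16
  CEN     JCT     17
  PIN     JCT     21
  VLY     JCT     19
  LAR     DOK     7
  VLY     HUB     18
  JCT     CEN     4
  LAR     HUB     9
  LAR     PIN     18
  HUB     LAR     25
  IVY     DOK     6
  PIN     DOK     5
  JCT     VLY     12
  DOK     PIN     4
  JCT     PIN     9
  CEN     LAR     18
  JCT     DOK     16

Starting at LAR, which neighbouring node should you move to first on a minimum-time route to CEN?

DOK

Compare a few routes:
LAR → DOK → PIN → JCT → CEN: 7+4+21+4 = 36
LAR → PIN → JCT → CEN: 18+21+4 = 43
Cheapest is LAR → DOK → PIN → JCT → CEN at 36 min.
So from LAR the first move is to DOK.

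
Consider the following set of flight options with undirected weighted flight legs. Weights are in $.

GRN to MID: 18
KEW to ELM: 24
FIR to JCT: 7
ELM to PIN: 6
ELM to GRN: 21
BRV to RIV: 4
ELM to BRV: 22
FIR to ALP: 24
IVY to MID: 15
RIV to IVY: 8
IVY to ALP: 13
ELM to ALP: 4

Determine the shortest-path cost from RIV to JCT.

$52

Compare a few routes:
RIV–IVY–ALP–FIR–JCT: 8+13+24+7 = 52
RIV–IVY–MID–GRN–ELM–ALP–FIR–JCT: 8+15+18+21+4+24+7 = 97
RIV–BRV–ELM–ALP–FIR–JCT: 4+22+4+24+7 = 61
The minimum is $52 via RIV–IVY–ALP–FIR–JCT.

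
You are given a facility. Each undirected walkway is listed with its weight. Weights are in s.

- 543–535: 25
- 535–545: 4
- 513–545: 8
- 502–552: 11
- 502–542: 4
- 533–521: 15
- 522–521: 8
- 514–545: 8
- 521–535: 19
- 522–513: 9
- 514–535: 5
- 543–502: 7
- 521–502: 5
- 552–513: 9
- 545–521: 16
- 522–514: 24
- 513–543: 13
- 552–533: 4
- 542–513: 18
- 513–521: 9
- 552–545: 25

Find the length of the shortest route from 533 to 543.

22 s

Enumerating some paths:
533 - 552 - 502 - 543: 4+11+7 = 22
533 - 552 - 513 - 543: 4+9+13 = 26
Cheapest is 533 - 552 - 502 - 543 at 22 s.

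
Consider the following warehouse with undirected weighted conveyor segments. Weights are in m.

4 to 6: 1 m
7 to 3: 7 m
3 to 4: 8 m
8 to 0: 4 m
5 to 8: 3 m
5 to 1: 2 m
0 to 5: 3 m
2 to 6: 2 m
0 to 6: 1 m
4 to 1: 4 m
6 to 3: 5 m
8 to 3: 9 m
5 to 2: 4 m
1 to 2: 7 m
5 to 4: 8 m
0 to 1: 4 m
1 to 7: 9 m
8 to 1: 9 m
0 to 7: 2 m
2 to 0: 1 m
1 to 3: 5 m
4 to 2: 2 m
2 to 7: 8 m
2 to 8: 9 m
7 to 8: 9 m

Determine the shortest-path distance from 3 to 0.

6 m

Settle nodes by increasing distance from 3:
3: 0
1: 5  (via 3)
6: 5  (via 3)
0: 6  (via 6)
Shortest route: 3 → 6 → 0 = 6 m.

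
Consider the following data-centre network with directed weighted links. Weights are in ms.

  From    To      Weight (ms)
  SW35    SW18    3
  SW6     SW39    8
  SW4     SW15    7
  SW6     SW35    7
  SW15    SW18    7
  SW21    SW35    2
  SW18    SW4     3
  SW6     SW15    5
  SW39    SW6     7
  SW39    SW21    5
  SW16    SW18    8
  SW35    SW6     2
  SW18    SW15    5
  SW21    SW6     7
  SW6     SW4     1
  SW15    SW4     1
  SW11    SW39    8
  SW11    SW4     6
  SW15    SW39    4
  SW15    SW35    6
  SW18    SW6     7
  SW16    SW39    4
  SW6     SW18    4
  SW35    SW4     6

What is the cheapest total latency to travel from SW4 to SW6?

Candidate routes:
SW4–SW15–SW39–SW6: 7+4+7 = 18
SW4–SW15–SW35–SW6: 7+6+2 = 15
The minimum is 15 ms via SW4–SW15–SW35–SW6.

15 ms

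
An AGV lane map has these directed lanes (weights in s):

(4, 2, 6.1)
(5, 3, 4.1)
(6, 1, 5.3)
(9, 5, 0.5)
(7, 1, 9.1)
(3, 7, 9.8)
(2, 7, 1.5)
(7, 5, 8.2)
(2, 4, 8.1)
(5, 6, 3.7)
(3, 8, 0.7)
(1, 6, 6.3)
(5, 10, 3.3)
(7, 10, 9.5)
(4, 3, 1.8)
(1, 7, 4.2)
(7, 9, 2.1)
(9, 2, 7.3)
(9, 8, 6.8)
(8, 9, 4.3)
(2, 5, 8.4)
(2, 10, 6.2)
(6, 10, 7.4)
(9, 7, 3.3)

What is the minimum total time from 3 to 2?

Candidate routes:
3 → 7 → 9 → 2: 9.8+2.1+7.3 = 19.2
3 → 8 → 9 → 2: 0.7+4.3+7.3 = 12.3
The minimum is 12.3 s via 3 → 8 → 9 → 2.

12.3 s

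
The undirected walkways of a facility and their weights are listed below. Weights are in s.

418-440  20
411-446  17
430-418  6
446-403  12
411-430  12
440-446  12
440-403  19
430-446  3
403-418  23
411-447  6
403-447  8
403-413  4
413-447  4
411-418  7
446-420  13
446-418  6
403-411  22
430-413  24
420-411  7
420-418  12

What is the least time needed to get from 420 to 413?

17 s

Candidate routes:
420 → 446 → 403 → 413: 13+12+4 = 29
420 → 411 → 447 → 403 → 413: 7+6+8+4 = 25
420 → 411 → 447 → 413: 7+6+4 = 17
420 → 418 → 411 → 447 → 413: 12+7+6+4 = 29
The minimum is 17 s via 420 → 411 → 447 → 413.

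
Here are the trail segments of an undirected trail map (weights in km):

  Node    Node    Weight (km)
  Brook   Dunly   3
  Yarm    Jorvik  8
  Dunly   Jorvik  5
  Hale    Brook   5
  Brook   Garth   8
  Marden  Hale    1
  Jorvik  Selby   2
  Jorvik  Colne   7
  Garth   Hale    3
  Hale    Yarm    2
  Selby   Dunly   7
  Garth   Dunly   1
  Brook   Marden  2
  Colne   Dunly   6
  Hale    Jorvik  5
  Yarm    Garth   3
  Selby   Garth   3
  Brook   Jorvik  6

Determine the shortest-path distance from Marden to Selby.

7 km

Candidate routes:
Marden - Hale - Garth - Selby: 1+3+3 = 7
Marden - Hale - Jorvik - Selby: 1+5+2 = 8
The minimum is 7 km via Marden - Hale - Garth - Selby.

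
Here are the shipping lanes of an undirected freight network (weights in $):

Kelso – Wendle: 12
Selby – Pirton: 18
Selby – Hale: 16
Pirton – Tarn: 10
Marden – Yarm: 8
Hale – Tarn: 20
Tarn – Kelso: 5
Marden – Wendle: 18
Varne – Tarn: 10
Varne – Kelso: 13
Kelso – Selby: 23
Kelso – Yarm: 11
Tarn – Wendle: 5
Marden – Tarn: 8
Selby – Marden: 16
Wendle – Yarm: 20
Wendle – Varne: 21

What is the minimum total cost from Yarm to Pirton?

$26

Candidate routes:
Yarm–Marden–Tarn–Pirton: 8+8+10 = 26
Yarm–Wendle–Tarn–Pirton: 20+5+10 = 35
Cheapest is Yarm–Marden–Tarn–Pirton at $26.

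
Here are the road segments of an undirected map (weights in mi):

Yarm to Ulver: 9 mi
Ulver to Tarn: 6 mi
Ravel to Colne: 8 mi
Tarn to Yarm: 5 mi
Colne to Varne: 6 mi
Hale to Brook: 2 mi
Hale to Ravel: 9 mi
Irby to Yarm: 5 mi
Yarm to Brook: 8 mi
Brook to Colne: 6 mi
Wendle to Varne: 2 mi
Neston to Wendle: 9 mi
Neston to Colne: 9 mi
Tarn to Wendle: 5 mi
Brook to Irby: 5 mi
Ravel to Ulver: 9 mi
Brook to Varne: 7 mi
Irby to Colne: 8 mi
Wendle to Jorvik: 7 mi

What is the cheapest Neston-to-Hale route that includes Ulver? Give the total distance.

38 mi

Best Neston to Ulver: Neston → Wendle → Tarn → Ulver costing 20
Shortest Ulver→Hale: Ulver → Ravel → Hale = 18
Total via Ulver: 20 + 18 = 38 mi.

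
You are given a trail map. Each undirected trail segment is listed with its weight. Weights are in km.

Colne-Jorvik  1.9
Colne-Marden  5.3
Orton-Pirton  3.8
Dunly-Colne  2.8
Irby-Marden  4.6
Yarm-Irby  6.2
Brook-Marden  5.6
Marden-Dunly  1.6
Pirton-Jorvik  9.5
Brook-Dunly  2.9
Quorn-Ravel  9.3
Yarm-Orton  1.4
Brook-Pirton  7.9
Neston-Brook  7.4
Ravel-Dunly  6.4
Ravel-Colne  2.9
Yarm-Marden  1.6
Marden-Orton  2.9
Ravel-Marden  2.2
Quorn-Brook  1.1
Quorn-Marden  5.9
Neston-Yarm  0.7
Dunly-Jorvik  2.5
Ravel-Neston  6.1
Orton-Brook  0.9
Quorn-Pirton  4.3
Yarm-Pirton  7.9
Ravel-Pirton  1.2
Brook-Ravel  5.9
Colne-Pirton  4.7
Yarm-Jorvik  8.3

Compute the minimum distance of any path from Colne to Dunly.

Candidate routes:
Colne–Jorvik–Dunly: 1.9+2.5 = 4.4
Colne–Dunly: 2.8 = 2.8
Cheapest is Colne–Dunly at 2.8 km.

2.8 km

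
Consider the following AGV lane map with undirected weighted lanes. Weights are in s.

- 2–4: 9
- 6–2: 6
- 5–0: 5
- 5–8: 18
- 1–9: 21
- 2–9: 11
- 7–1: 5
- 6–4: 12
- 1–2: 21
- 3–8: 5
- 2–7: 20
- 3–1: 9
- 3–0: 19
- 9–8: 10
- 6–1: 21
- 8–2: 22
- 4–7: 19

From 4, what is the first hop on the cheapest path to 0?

7

Candidate routes:
4–2–9–8–5–0: 9+11+10+18+5 = 53
4–7–1–3–0: 19+5+9+19 = 52
4–2–9–8–3–0: 9+11+10+5+19 = 54
The minimum is 52 s via 4–7–1–3–0.
So from 4 the first move is to 7.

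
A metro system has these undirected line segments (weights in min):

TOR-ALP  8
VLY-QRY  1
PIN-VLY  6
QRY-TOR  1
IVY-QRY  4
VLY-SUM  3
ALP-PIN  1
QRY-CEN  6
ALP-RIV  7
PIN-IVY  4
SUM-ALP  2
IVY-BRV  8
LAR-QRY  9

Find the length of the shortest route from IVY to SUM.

Shortest distances from IVY:
IVY: 0
QRY: 4  (via IVY)
PIN: 4  (via IVY)
TOR: 5  (via QRY)
VLY: 5  (via QRY)
ALP: 5  (via PIN)
SUM: 7  (via ALP)
Shortest route: IVY–PIN–ALP–SUM = 7 min.

7 min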